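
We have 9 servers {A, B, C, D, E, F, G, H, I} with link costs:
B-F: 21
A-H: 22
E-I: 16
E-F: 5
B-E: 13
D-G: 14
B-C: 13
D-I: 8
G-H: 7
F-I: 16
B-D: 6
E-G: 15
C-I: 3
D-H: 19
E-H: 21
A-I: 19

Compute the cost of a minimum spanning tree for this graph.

75

Sort edges by weight, then run Kruskal:
C-I (3): add — endpoints in different components.
E-F (5): add — endpoints in different components.
B-D (6): add — endpoints in different components.
G-H (7): add — endpoints in different components.
D-I (8): add — endpoints in different components.
B-C (13): skip — B and C already connected.
B-E (13): add — endpoints in different components.
D-G (14): add — endpoints in different components.
E-G (15): skip — E and G already connected.
E-I (16): skip — E and I already connected.
F-I (16): skip — F and I already connected.
A-I (19): add — endpoints in different components.
MST edges: C-I, E-F, B-D, G-H, D-I, B-E, D-G, A-I; total weight 3+5+6+7+8+13+14+19 = 75.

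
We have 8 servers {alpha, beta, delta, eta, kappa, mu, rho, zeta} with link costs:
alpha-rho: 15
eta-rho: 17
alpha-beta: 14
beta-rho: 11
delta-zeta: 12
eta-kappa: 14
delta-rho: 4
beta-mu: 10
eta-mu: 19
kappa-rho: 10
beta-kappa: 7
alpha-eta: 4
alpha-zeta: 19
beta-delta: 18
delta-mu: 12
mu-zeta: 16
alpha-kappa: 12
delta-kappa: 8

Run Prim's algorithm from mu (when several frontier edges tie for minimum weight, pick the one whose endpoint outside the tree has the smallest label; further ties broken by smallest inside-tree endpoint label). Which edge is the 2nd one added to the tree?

Grow the tree from mu using Prim:
Step 1: cheapest edge leaving the tree is beta-mu (10); add beta.
Step 2: cheapest edge leaving the tree is beta-kappa (7); add kappa.
Step 3: cheapest edge leaving the tree is delta-kappa (8); add delta.
Step 4: cheapest edge leaving the tree is delta-rho (4); add rho.
Step 5: cheapest edge leaving the tree is alpha-kappa (12); add alpha.
Step 6: cheapest edge leaving the tree is alpha-eta (4); add eta.
Step 7: cheapest edge leaving the tree is delta-zeta (12); add zeta.
The 2nd edge added is beta-kappa.

beta-kappa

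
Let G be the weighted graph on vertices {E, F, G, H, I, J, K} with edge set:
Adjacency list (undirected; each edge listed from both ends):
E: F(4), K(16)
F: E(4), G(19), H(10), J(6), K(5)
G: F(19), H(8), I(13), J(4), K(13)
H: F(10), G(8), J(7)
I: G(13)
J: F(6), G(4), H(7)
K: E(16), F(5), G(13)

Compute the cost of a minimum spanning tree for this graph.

Sort edges by weight, then run Kruskal:
E–F (4): add. Components now {E,F} {G} {H} {I} {J} {K}
G–J (4): add. Components now {E,F} {G,J} {H} {I} {K}
F–K (5): add. Components now {E,F,K} {G,J} {H} {I}
F–J (6): add. Components now {E,F,G,J,K} {H} {I}
H–J (7): add. Components now {E,F,G,H,J,K} {I}
G–H (8): skip — G and H already connected.
F–H (10): skip — F and H already connected.
G–I (13): add. Components now {E,F,G,H,I,J,K}
MST edges: E–F, G–J, F–K, F–J, H–J, G–I; total weight 4+4+5+6+7+13 = 39.

39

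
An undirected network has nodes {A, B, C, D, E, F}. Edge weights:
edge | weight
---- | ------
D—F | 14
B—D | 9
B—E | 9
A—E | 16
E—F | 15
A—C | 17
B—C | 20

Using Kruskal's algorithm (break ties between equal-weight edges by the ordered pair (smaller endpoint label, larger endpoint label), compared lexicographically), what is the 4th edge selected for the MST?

Sort edges by weight, then run Kruskal:
B—D (9): add — endpoints in different components.
B—E (9): add — endpoints in different components.
D—F (14): add — endpoints in different components.
E—F (15): skip — E and F already connected.
A—E (16): add — endpoints in different components.
A—C (17): add — endpoints in different components.
The 4th edge added is A—E.

A-E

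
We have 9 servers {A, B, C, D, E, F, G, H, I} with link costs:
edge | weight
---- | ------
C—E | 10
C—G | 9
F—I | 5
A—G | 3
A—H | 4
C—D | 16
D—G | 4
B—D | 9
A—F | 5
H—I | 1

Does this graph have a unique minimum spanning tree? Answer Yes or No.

No

Sort edges by weight, then run Kruskal:
H—I (1): add — endpoints in different components.
A—G (3): add — endpoints in different components.
A—H (4): add — endpoints in different components.
D—G (4): add — endpoints in different components.
A—F (5): add — endpoints in different components.
F—I (5): skip — F and I already connected.
B—D (9): add — endpoints in different components.
C—G (9): add — endpoints in different components.
C—E (10): add — endpoints in different components.
Non-tree edge F—I has weight 5, equal to the heaviest edge on its tree cycle — swapping gives another MST of the same weight. Not unique.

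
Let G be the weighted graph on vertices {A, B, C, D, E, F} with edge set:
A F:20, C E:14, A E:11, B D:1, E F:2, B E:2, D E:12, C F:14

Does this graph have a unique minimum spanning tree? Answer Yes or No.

No

Sort edges by weight, then run Kruskal:
B D (1): add — endpoints in different components.
B E (2): add — endpoints in different components.
E F (2): add — endpoints in different components.
A E (11): add — endpoints in different components.
D E (12): skip — D and E already connected.
C E (14): add — endpoints in different components.
Non-tree edge C F has weight 14, equal to the heaviest edge on its tree cycle — swapping gives another MST of the same weight. Not unique.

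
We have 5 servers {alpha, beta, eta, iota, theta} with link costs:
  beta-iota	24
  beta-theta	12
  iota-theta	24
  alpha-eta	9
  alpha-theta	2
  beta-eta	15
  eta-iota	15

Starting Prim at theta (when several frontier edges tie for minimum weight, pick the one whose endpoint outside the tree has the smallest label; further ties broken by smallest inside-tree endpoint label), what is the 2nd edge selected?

Prim, starting at theta.
Step 1: frontier [alpha-theta 2, beta-theta 12, iota-theta 24] → take alpha-theta (2); add alpha.
Step 2: frontier [alpha-eta 9, beta-theta 12, iota-theta 24] → take alpha-eta (9); add eta.
Step 3: frontier [beta-eta 15, eta-iota 15, beta-theta 12, iota-theta 24] → take beta-theta (12); add beta.
Step 4: frontier [beta-iota 24, eta-iota 15, iota-theta 24] → take eta-iota (15); add iota.
The 2nd edge added is alpha-eta.

alpha-eta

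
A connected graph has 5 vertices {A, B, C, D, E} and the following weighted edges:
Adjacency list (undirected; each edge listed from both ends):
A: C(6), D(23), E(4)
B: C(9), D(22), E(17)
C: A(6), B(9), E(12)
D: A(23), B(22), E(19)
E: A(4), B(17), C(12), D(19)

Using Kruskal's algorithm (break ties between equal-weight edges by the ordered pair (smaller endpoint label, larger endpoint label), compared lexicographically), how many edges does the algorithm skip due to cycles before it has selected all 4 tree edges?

2

Kruskal: consider edges lightest-first.
A—E (4): add. Components now {A,E} {B} {C} {D}
A—C (6): add. Components now {A,C,E} {B} {D}
B—C (9): add. Components now {A,B,C,E} {D}
C—E (12): skip — C and E already connected.
B—E (17): skip — B and E already connected.
D—E (19): add. Components now {A,B,C,D,E}
Edges rejected before the tree was complete: 2.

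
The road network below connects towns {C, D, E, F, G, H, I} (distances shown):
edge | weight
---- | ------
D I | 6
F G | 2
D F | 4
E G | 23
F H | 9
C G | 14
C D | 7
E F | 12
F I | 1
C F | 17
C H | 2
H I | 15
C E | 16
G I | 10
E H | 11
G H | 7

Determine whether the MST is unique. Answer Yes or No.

No

Kruskal: consider edges lightest-first.
F I (1): add. Components now {C} {D} {E} {F,I} {G} {H}
C H (2): add. Components now {C,H} {D} {E} {F,I} {G}
F G (2): add. Components now {C,H} {D} {E} {F,G,I}
D F (4): add. Components now {C,H} {D,F,G,I} {E}
D I (6): skip — D and I already connected.
C D (7): add. Components now {C,D,F,G,H,I} {E}
G H (7): skip — G and H already connected.
F H (9): skip — F and H already connected.
G I (10): skip — G and I already connected.
E H (11): add. Components now {C,D,E,F,G,H,I}
Non-tree edge G H has weight 7, equal to the heaviest edge on its tree cycle — swapping gives another MST of the same weight. Not unique.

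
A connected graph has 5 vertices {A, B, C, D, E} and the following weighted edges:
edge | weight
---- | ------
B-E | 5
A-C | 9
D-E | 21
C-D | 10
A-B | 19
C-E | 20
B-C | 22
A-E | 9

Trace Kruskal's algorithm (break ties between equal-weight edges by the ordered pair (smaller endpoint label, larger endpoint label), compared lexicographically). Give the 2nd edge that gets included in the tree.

Kruskal: consider edges lightest-first.
B-E (5): add — endpoints in different components.
A-C (9): add — endpoints in different components.
A-E (9): add — endpoints in different components.
C-D (10): add — endpoints in different components.
The 2nd edge added is A-C.

A-C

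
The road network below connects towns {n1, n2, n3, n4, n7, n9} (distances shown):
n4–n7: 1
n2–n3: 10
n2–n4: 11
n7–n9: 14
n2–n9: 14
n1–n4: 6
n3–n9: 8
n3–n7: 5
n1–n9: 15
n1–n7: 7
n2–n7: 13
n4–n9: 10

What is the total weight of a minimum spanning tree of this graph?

Sort edges by weight, then run Kruskal:
n4–n7 (1): add — endpoints in different components.
n3–n7 (5): add — endpoints in different components.
n1–n4 (6): add — endpoints in different components.
n1–n7 (7): skip — n1 and n7 already connected.
n3–n9 (8): add — endpoints in different components.
n2–n3 (10): add — endpoints in different components.
MST edges: n4–n7, n3–n7, n1–n4, n3–n9, n2–n3; total weight 1+5+6+8+10 = 30.

30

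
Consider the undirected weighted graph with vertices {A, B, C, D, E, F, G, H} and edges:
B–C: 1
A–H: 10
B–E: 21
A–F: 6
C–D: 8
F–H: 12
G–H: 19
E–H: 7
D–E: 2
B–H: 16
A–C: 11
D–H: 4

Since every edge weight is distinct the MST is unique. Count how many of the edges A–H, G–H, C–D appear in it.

Sort edges by weight, then run Kruskal:
B–C (1): add — endpoints in different components.
D–E (2): add — endpoints in different components.
D–H (4): add — endpoints in different components.
A–F (6): add — endpoints in different components.
E–H (7): skip — E and H already connected.
C–D (8): add — endpoints in different components.
A–H (10): add — endpoints in different components.
A–C (11): skip — A and C already connected.
F–H (12): skip — F and H already connected.
B–H (16): skip — B and H already connected.
G–H (19): add — endpoints in different components.
MST edge set: {B–C, D–E, D–H, A–F, C–D, A–H, G–H}.
Of the listed edges, {A–H, G–H, C–D} are in the MST → 3.

3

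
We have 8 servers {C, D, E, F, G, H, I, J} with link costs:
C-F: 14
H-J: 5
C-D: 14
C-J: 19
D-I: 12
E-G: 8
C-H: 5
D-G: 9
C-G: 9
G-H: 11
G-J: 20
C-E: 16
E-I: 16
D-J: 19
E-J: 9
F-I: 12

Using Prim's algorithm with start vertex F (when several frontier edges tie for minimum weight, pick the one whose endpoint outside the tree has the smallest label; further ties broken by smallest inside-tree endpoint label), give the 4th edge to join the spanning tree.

Grow the tree from F using Prim:
Step 1: cheapest edge leaving the tree is F-I (12); add I.
Step 2: cheapest edge leaving the tree is D-I (12); add D.
Step 3: cheapest edge leaving the tree is D-G (9); add G.
Step 4: cheapest edge leaving the tree is E-G (8); add E.
Step 5: cheapest edge leaving the tree is C-G (9); add C.
Step 6: cheapest edge leaving the tree is C-H (5); add H.
Step 7: cheapest edge leaving the tree is H-J (5); add J.
The 4th edge added is E-G.

E-G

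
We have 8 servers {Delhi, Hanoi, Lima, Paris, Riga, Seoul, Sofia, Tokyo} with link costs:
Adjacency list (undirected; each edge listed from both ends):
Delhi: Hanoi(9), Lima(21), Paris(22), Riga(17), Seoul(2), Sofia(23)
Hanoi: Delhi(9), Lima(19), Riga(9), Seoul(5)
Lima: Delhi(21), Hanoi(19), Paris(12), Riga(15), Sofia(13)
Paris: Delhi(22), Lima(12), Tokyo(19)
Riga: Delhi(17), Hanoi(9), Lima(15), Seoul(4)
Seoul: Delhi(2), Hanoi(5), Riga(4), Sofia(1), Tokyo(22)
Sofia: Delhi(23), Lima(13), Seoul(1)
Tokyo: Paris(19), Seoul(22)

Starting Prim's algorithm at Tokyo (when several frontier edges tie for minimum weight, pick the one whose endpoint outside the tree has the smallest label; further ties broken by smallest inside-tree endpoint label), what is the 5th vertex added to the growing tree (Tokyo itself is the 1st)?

Seoul

Prim, starting at Tokyo.
Step 1: cheapest edge leaving the tree is Paris-Tokyo (19); add Paris.
Step 2: cheapest edge leaving the tree is Lima-Paris (12); add Lima.
Step 3: cheapest edge leaving the tree is Lima-Sofia (13); add Sofia.
Step 4: cheapest edge leaving the tree is Seoul-Sofia (1); add Seoul.
Step 5: cheapest edge leaving the tree is Delhi-Seoul (2); add Delhi.
Step 6: cheapest edge leaving the tree is Riga-Seoul (4); add Riga.
Step 7: cheapest edge leaving the tree is Hanoi-Seoul (5); add Hanoi.
Vertex order: Tokyo, Paris, Lima, Sofia, Seoul, Delhi, Riga, Hanoi. The 5th vertex is Seoul.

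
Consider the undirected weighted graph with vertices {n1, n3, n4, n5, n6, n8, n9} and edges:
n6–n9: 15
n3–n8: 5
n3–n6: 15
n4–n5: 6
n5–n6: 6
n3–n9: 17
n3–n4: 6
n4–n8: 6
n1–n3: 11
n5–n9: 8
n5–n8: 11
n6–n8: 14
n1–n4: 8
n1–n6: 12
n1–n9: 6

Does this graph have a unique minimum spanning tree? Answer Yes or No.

Kruskal's algorithm — process edges by increasing weight (ties by edge label):
n3–n8 (5): add. Components now {n3,n8} {n5} {n4} {n9} {n6} {n1}
n1–n9 (6): add. Components now {n3,n8} {n5} {n4} {n1,n9} {n6}
n3–n4 (6): add. Components now {n3,n4,n8} {n5} {n1,n9} {n6}
n4–n5 (6): add. Components now {n3,n4,n5,n8} {n1,n9} {n6}
n4–n8 (6): skip — n4 and n8 already connected.
n5–n6 (6): add. Components now {n3,n4,n5,n6,n8} {n1,n9}
n1–n4 (8): add. Components now {n1,n3,n4,n5,n6,n8,n9}
Non-tree edge n5–n9 has weight 8, equal to the heaviest edge on its tree cycle — swapping gives another MST of the same weight. Not unique.

No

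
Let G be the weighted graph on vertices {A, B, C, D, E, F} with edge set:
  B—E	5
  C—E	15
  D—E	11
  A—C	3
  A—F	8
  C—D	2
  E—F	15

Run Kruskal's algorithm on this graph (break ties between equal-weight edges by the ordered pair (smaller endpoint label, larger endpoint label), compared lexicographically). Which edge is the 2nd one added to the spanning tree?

A-C

Kruskal's algorithm — process edges by increasing weight (ties by edge label):
C—D (2): add. Components now {A} {B} {C,D} {E} {F}
A—C (3): add. Components now {A,C,D} {B} {E} {F}
B—E (5): add. Components now {A,C,D} {B,E} {F}
A—F (8): add. Components now {A,C,D,F} {B,E}
D—E (11): add. Components now {A,B,C,D,E,F}
The 2nd edge added is A—C.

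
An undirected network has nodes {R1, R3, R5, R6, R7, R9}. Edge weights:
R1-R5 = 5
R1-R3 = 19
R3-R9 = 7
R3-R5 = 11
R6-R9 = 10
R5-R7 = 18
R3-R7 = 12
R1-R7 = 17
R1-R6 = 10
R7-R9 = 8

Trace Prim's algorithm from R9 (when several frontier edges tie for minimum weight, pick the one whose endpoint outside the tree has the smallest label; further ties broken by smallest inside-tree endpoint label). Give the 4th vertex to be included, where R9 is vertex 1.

R6

Grow the tree from R9 using Prim:
Step 1: frontier [R3-R9 7, R7-R9 8, R6-R9 10] → take R3-R9 (7); add R3.
Step 2: frontier [R3-R5 11, R3-R7 12, R1-R3 19, R7-R9 8, R6-R9 10] → take R7-R9 (8); add R7.
Step 3: frontier [R3-R5 11, R1-R3 19, R1-R7 17, R5-R7 18, R6-R9 10] → take R6-R9 (10); add R6.
Step 4: frontier [R3-R5 11, R1-R3 19, R1-R6 10, R1-R7 17, R5-R7 18] → take R1-R6 (10); add R1.
Step 5: frontier [R1-R5 5, R3-R5 11, R5-R7 18] → take R1-R5 (5); add R5.
Vertex order: R9, R3, R7, R6, R1, R5. The 4th vertex is R6.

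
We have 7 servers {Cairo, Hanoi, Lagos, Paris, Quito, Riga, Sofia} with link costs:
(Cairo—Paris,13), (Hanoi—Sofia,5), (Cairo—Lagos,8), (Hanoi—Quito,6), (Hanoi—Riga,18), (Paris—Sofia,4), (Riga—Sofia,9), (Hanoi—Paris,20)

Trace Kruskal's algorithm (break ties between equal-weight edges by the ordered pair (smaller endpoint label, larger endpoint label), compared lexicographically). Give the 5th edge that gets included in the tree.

Riga-Sofia

Kruskal's algorithm — process edges by increasing weight (ties by edge label):
Paris—Sofia (4): add — endpoints in different components.
Hanoi—Sofia (5): add — endpoints in different components.
Hanoi—Quito (6): add — endpoints in different components.
Cairo—Lagos (8): add — endpoints in different components.
Riga—Sofia (9): add — endpoints in different components.
Cairo—Paris (13): add — endpoints in different components.
The 5th edge added is Riga—Sofia.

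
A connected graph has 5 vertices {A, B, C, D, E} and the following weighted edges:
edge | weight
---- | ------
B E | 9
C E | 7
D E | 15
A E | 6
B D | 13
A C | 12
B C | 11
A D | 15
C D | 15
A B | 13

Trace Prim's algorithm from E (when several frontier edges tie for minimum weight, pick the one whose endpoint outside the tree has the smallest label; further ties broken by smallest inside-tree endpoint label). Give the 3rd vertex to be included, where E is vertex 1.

C

Prim's algorithm from E:
Step 1: cheapest edge leaving the tree is A E (6); add A.
Step 2: cheapest edge leaving the tree is C E (7); add C.
Step 3: cheapest edge leaving the tree is B E (9); add B.
Step 4: cheapest edge leaving the tree is B D (13); add D.
Vertex order: E, A, C, B, D. The 3rd vertex is C.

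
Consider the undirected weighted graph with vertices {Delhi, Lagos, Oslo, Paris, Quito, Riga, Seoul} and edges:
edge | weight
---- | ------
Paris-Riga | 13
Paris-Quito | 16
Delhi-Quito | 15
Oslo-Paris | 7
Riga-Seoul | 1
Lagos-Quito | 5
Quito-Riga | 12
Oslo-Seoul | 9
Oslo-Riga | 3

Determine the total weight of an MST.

Prim's algorithm from Lagos:
Step 1: cheapest edge leaving the tree is Lagos-Quito (5); add Quito.
Step 2: cheapest edge leaving the tree is Quito-Riga (12); add Riga.
Step 3: cheapest edge leaving the tree is Riga-Seoul (1); add Seoul.
Step 4: cheapest edge leaving the tree is Oslo-Riga (3); add Oslo.
Step 5: cheapest edge leaving the tree is Oslo-Paris (7); add Paris.
Step 6: cheapest edge leaving the tree is Delhi-Quito (15); add Delhi.
MST edges: Lagos-Quito, Quito-Riga, Riga-Seoul, Oslo-Riga, Oslo-Paris, Delhi-Quito; total weight 5+12+1+3+7+15 = 43.

43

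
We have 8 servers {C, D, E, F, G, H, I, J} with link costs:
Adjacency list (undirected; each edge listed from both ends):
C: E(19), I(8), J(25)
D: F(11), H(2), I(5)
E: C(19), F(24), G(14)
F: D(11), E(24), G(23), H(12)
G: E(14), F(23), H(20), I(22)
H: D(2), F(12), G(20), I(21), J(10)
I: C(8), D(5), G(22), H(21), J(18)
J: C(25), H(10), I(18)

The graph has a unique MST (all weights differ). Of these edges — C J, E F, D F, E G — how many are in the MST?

2

Sort edges by weight, then run Kruskal:
D H (2): add — endpoints in different components.
D I (5): add — endpoints in different components.
C I (8): add — endpoints in different components.
H J (10): add — endpoints in different components.
D F (11): add — endpoints in different components.
F H (12): skip — F and H already connected.
E G (14): add — endpoints in different components.
I J (18): skip — I and J already connected.
C E (19): add — endpoints in different components.
MST edge set: {D H, D I, C I, H J, D F, E G, C E}.
Of the listed edges, {D F, E G} are in the MST → 2.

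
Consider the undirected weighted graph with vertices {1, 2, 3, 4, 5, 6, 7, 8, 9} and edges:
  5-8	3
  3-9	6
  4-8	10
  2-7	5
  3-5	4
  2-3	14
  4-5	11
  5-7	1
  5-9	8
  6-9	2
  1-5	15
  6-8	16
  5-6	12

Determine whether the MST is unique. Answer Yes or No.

Kruskal's algorithm — process edges by increasing weight (ties by edge label):
5-7 (1): add — endpoints in different components.
6-9 (2): add — endpoints in different components.
5-8 (3): add — endpoints in different components.
3-5 (4): add — endpoints in different components.
2-7 (5): add — endpoints in different components.
3-9 (6): add — endpoints in different components.
5-9 (8): skip — 5 and 9 already connected.
4-8 (10): add — endpoints in different components.
4-5 (11): skip — 4 and 5 already connected.
5-6 (12): skip — 5 and 6 already connected.
2-3 (14): skip — 2 and 3 already connected.
1-5 (15): add — endpoints in different components.
Every non-tree edge has weight strictly greater than the heaviest edge on the tree path between its endpoints, so the MST is unique.

Yes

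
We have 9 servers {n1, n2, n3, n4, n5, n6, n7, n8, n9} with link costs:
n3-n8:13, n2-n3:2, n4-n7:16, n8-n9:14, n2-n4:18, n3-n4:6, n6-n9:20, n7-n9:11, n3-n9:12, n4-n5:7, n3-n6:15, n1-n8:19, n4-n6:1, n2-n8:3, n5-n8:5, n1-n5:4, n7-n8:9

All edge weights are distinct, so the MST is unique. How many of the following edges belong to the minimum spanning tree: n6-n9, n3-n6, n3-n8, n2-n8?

Kruskal: consider edges lightest-first.
n4-n6 (1): add — endpoints in different components.
n2-n3 (2): add — endpoints in different components.
n2-n8 (3): add — endpoints in different components.
n1-n5 (4): add — endpoints in different components.
n5-n8 (5): add — endpoints in different components.
n3-n4 (6): add — endpoints in different components.
n4-n5 (7): skip — n5 and n4 already connected.
n7-n8 (9): add — endpoints in different components.
n7-n9 (11): add — endpoints in different components.
MST edge set: {n4-n6, n2-n3, n2-n8, n1-n5, n5-n8, n3-n4, n7-n8, n7-n9}.
Of the listed edges, {n2-n8} are in the MST → 1.

1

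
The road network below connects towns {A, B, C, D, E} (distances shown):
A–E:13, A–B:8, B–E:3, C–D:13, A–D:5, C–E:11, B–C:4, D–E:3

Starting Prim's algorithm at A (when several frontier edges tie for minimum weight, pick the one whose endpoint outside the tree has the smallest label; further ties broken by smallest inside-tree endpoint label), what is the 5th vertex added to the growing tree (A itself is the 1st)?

Prim, starting at A.
Step 1: cheapest edge leaving the tree is A–D (5); add D.
Step 2: cheapest edge leaving the tree is D–E (3); add E.
Step 3: cheapest edge leaving the tree is B–E (3); add B.
Step 4: cheapest edge leaving the tree is B–C (4); add C.
Vertex order: A, D, E, B, C. The 5th vertex is C.

C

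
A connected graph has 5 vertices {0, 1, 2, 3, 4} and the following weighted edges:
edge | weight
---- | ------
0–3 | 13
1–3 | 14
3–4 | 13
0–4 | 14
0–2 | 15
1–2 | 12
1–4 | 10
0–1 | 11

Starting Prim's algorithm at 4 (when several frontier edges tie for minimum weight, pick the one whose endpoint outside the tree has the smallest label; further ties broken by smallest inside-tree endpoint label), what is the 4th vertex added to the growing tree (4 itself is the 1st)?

Grow the tree from 4 using Prim:
Step 1: cheapest edge leaving the tree is 1–4 (10); add 1.
Step 2: cheapest edge leaving the tree is 0–1 (11); add 0.
Step 3: cheapest edge leaving the tree is 1–2 (12); add 2.
Step 4: cheapest edge leaving the tree is 0–3 (13); add 3.
Vertex order: 4, 1, 0, 2, 3. The 4th vertex is 2.

2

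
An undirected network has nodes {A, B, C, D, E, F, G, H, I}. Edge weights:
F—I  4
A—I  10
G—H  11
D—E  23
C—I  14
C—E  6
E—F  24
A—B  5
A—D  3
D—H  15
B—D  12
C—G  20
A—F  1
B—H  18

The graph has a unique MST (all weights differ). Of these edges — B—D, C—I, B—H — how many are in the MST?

1

Sort edges by weight, then run Kruskal:
A—F (1): add — endpoints in different components.
A—D (3): add — endpoints in different components.
F—I (4): add — endpoints in different components.
A—B (5): add — endpoints in different components.
C—E (6): add — endpoints in different components.
A—I (10): skip — A and I already connected.
G—H (11): add — endpoints in different components.
B—D (12): skip — B and D already connected.
C—I (14): add — endpoints in different components.
D—H (15): add — endpoints in different components.
MST edge set: {A—F, A—D, F—I, A—B, C—E, G—H, C—I, D—H}.
Of the listed edges, {C—I} are in the MST → 1.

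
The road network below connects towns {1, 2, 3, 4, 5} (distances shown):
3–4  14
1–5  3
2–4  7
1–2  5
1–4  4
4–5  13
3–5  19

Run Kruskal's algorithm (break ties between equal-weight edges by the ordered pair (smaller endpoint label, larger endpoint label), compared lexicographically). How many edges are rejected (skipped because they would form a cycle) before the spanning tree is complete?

2

Kruskal: consider edges lightest-first.
1–5 (3): add — endpoints in different components.
1–4 (4): add — endpoints in different components.
1–2 (5): add — endpoints in different components.
2–4 (7): skip — 2 and 4 already connected.
4–5 (13): skip — 4 and 5 already connected.
3–4 (14): add — endpoints in different components.
Edges rejected before the tree was complete: 2.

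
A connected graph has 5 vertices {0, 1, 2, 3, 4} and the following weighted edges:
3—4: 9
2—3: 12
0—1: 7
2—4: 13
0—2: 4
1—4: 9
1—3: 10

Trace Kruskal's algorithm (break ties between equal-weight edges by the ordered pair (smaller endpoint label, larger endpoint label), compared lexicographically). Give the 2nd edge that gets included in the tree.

Kruskal: consider edges lightest-first.
0—2 (4): add. Components now {0,2} {1} {3} {4}
0—1 (7): add. Components now {0,1,2} {3} {4}
1—4 (9): add. Components now {0,1,2,4} {3}
3—4 (9): add. Components now {0,1,2,3,4}
The 2nd edge added is 0—1.

0-1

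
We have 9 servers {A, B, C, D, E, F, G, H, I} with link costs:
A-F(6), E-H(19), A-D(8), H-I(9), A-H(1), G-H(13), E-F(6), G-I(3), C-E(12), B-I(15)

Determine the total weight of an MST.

Kruskal: consider edges lightest-first.
A-H (1): add — endpoints in different components.
G-I (3): add — endpoints in different components.
A-F (6): add — endpoints in different components.
E-F (6): add — endpoints in different components.
A-D (8): add — endpoints in different components.
H-I (9): add — endpoints in different components.
C-E (12): add — endpoints in different components.
G-H (13): skip — G and H already connected.
B-I (15): add — endpoints in different components.
MST edges: A-H, G-I, A-F, E-F, A-D, H-I, C-E, B-I; total weight 1+3+6+6+8+9+12+15 = 60.

60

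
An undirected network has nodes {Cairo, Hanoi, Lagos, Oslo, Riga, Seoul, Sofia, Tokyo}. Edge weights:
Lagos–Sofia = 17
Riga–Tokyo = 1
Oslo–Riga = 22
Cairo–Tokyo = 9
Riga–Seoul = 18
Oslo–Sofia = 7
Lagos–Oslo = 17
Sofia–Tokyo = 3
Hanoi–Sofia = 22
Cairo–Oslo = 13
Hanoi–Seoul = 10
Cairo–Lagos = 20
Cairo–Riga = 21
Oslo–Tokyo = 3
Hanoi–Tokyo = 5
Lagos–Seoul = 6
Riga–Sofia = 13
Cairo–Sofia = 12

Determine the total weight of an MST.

Sort edges by weight, then run Kruskal:
Riga–Tokyo (1): add — endpoints in different components.
Oslo–Tokyo (3): add — endpoints in different components.
Sofia–Tokyo (3): add — endpoints in different components.
Hanoi–Tokyo (5): add — endpoints in different components.
Lagos–Seoul (6): add — endpoints in different components.
Oslo–Sofia (7): skip — Oslo and Sofia already connected.
Cairo–Tokyo (9): add — endpoints in different components.
Hanoi–Seoul (10): add — endpoints in different components.
MST edges: Riga–Tokyo, Oslo–Tokyo, Sofia–Tokyo, Hanoi–Tokyo, Lagos–Seoul, Cairo–Tokyo, Hanoi–Seoul; total weight 1+3+3+5+6+9+10 = 37.

37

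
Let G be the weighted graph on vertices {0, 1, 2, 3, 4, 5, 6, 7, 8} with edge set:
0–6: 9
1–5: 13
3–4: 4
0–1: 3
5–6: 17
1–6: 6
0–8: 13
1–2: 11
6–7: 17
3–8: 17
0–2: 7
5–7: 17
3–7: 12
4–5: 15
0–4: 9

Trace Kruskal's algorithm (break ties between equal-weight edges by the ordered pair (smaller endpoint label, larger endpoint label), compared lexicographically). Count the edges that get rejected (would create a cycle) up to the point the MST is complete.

2

Kruskal's algorithm — process edges by increasing weight (ties by edge label):
0–1 (3): add — endpoints in different components.
3–4 (4): add — endpoints in different components.
1–6 (6): add — endpoints in different components.
0–2 (7): add — endpoints in different components.
0–4 (9): add — endpoints in different components.
0–6 (9): skip — 0 and 6 already connected.
1–2 (11): skip — 1 and 2 already connected.
3–7 (12): add — endpoints in different components.
0–8 (13): add — endpoints in different components.
1–5 (13): add — endpoints in different components.
Edges rejected before the tree was complete: 2.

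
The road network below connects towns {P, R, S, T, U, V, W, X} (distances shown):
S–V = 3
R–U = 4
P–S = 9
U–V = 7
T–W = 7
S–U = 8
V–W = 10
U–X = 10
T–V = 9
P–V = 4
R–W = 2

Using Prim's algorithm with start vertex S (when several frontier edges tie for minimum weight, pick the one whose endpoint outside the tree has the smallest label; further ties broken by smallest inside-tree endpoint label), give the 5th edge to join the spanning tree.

R-W

Grow the tree from S using Prim:
Step 1: cheapest edge leaving the tree is S–V (3); add V.
Step 2: cheapest edge leaving the tree is P–V (4); add P.
Step 3: cheapest edge leaving the tree is U–V (7); add U.
Step 4: cheapest edge leaving the tree is R–U (4); add R.
Step 5: cheapest edge leaving the tree is R–W (2); add W.
Step 6: cheapest edge leaving the tree is T–W (7); add T.
Step 7: cheapest edge leaving the tree is U–X (10); add X.
The 5th edge added is R–W.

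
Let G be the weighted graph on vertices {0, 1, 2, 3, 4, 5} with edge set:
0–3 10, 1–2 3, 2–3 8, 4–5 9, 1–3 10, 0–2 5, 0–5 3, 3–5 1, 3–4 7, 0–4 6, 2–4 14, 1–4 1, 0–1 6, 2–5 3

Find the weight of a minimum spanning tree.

11

Prim's algorithm from 4:
Step 1: cheapest edge leaving the tree is 1–4 (1); add 1.
Step 2: cheapest edge leaving the tree is 1–2 (3); add 2.
Step 3: cheapest edge leaving the tree is 2–5 (3); add 5.
Step 4: cheapest edge leaving the tree is 3–5 (1); add 3.
Step 5: cheapest edge leaving the tree is 0–5 (3); add 0.
MST edges: 1–4, 1–2, 2–5, 3–5, 0–5; total weight 1+3+3+1+3 = 11.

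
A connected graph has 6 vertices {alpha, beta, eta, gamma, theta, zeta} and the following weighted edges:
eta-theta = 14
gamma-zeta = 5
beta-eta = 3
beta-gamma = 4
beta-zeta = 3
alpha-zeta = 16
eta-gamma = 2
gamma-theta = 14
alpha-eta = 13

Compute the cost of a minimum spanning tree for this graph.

Prim's algorithm from eta:
Step 1: frontier [eta-gamma 2, beta-eta 3, alpha-eta 13, eta-theta 14] → take eta-gamma (2); add gamma.
Step 2: frontier [beta-eta 3, alpha-eta 13, eta-theta 14, beta-gamma 4, gamma-zeta 5, gamma-theta 14] → take beta-eta (3); add beta.
Step 3: frontier [beta-zeta 3, alpha-eta 13, eta-theta 14, gamma-zeta 5, gamma-theta 14] → take beta-zeta (3); add zeta.
Step 4: frontier [alpha-eta 13, eta-theta 14, gamma-theta 14, alpha-zeta 16] → take alpha-eta (13); add alpha.
Step 5: frontier [eta-theta 14, gamma-theta 14] → take eta-theta (14); add theta.
MST edges: eta-gamma, beta-eta, beta-zeta, alpha-eta, eta-theta; total weight 2+3+3+13+14 = 35.

35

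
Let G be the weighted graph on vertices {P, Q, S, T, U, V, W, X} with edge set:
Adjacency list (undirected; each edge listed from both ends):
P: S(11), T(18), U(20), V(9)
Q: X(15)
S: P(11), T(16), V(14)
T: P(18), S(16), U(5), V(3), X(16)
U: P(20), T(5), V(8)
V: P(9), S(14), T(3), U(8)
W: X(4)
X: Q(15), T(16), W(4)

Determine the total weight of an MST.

Prim, starting at P.
Step 1: cheapest edge leaving the tree is P-V (9); add V.
Step 2: cheapest edge leaving the tree is T-V (3); add T.
Step 3: cheapest edge leaving the tree is T-U (5); add U.
Step 4: cheapest edge leaving the tree is P-S (11); add S.
Step 5: cheapest edge leaving the tree is T-X (16); add X.
Step 6: cheapest edge leaving the tree is W-X (4); add W.
Step 7: cheapest edge leaving the tree is Q-X (15); add Q.
MST edges: P-V, T-V, T-U, P-S, T-X, W-X, Q-X; total weight 9+3+5+11+16+4+15 = 63.

63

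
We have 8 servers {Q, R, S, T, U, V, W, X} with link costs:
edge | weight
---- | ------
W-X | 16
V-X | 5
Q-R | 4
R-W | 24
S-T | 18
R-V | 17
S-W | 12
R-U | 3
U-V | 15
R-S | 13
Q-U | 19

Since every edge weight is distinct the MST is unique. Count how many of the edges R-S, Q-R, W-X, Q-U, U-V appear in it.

Kruskal's algorithm — process edges by increasing weight (ties by edge label):
R-U (3): add — endpoints in different components.
Q-R (4): add — endpoints in different components.
V-X (5): add — endpoints in different components.
S-W (12): add — endpoints in different components.
R-S (13): add — endpoints in different components.
U-V (15): add — endpoints in different components.
W-X (16): skip — W and X already connected.
R-V (17): skip — V and R already connected.
S-T (18): add — endpoints in different components.
MST edge set: {R-U, Q-R, V-X, S-W, R-S, U-V, S-T}.
Of the listed edges, {R-S, Q-R, U-V} are in the MST → 3.

3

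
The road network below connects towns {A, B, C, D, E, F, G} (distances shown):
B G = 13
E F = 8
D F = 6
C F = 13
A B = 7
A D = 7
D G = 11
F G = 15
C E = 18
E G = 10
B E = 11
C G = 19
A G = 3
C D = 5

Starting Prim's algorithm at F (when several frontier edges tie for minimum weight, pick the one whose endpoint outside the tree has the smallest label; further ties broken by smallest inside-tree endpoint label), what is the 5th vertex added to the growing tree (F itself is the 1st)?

Prim, starting at F.
Step 1: cheapest edge leaving the tree is D F (6); add D.
Step 2: cheapest edge leaving the tree is C D (5); add C.
Step 3: cheapest edge leaving the tree is A D (7); add A.
Step 4: cheapest edge leaving the tree is A G (3); add G.
Step 5: cheapest edge leaving the tree is A B (7); add B.
Step 6: cheapest edge leaving the tree is E F (8); add E.
Vertex order: F, D, C, A, G, B, E. The 5th vertex is G.

G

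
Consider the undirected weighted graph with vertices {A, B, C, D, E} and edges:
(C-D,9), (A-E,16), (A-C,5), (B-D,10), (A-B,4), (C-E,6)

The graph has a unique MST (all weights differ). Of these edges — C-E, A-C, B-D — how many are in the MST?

Kruskal: consider edges lightest-first.
A-B (4): add. Components now {A,B} {C} {D} {E}
A-C (5): add. Components now {A,B,C} {D} {E}
C-E (6): add. Components now {A,B,C,E} {D}
C-D (9): add. Components now {A,B,C,D,E}
MST edge set: {A-B, A-C, C-E, C-D}.
Of the listed edges, {C-E, A-C} are in the MST → 2.

2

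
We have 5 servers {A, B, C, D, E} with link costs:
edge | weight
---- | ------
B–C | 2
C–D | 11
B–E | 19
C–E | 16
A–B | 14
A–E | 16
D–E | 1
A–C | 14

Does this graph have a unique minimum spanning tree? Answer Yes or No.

No

Kruskal: consider edges lightest-first.
D–E (1): add. Components now {A} {B} {C} {D,E}
B–C (2): add. Components now {A} {B,C} {D,E}
C–D (11): add. Components now {A} {B,C,D,E}
A–B (14): add. Components now {A,B,C,D,E}
Non-tree edge A–C has weight 14, equal to the heaviest edge on its tree cycle — swapping gives another MST of the same weight. Not unique.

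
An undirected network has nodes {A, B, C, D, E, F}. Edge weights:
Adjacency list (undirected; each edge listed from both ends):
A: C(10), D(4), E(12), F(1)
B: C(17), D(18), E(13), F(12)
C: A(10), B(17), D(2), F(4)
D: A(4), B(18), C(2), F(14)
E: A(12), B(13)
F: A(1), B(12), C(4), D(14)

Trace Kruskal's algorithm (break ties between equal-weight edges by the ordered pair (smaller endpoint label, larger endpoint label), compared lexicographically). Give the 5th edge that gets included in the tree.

B-F

Kruskal's algorithm — process edges by increasing weight (ties by edge label):
A–F (1): add. Components now {A,F} {B} {C} {D} {E}
C–D (2): add. Components now {A,F} {B} {C,D} {E}
A–D (4): add. Components now {A,C,D,F} {B} {E}
C–F (4): skip — C and F already connected.
A–C (10): skip — A and C already connected.
A–E (12): add. Components now {A,C,D,E,F} {B}
B–F (12): add. Components now {A,B,C,D,E,F}
The 5th edge added is B–F.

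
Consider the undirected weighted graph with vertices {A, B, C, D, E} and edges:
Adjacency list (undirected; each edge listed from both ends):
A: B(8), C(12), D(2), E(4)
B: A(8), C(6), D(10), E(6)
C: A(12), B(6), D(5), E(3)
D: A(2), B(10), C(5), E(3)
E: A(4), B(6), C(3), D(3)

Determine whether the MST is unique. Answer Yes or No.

No

Kruskal's algorithm — process edges by increasing weight (ties by edge label):
A–D (2): add. Components now {A,D} {B} {C} {E}
C–E (3): add. Components now {A,D} {B} {C,E}
D–E (3): add. Components now {A,C,D,E} {B}
A–E (4): skip — A and E already connected.
C–D (5): skip — C and D already connected.
B–C (6): add. Components now {A,B,C,D,E}
Non-tree edge B–E has weight 6, equal to the heaviest edge on its tree cycle — swapping gives another MST of the same weight. Not unique.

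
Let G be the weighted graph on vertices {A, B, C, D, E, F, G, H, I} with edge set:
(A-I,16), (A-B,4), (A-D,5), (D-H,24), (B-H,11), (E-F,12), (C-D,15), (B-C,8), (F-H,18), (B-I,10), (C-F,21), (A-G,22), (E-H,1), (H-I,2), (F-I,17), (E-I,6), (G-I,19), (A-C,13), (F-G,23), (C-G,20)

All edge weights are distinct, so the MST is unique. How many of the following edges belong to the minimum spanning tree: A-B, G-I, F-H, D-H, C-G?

Kruskal's algorithm — process edges by increasing weight (ties by edge label):
E-H (1): add — endpoints in different components.
H-I (2): add — endpoints in different components.
A-B (4): add — endpoints in different components.
A-D (5): add — endpoints in different components.
E-I (6): skip — E and I already connected.
B-C (8): add — endpoints in different components.
B-I (10): add — endpoints in different components.
B-H (11): skip — B and H already connected.
E-F (12): add — endpoints in different components.
A-C (13): skip — A and C already connected.
C-D (15): skip — C and D already connected.
A-I (16): skip — A and I already connected.
F-I (17): skip — F and I already connected.
F-H (18): skip — F and H already connected.
G-I (19): add — endpoints in different components.
MST edge set: {E-H, H-I, A-B, A-D, B-C, B-I, E-F, G-I}.
Of the listed edges, {A-B, G-I} are in the MST → 2.

2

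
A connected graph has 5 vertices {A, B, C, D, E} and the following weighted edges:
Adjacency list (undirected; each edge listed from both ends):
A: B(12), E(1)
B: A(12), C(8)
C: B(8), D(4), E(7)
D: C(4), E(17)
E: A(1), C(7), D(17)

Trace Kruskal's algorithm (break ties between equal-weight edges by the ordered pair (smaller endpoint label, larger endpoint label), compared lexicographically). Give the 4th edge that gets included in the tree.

B-C

Sort edges by weight, then run Kruskal:
A–E (1): add — endpoints in different components.
C–D (4): add — endpoints in different components.
C–E (7): add — endpoints in different components.
B–C (8): add — endpoints in different components.
The 4th edge added is B–C.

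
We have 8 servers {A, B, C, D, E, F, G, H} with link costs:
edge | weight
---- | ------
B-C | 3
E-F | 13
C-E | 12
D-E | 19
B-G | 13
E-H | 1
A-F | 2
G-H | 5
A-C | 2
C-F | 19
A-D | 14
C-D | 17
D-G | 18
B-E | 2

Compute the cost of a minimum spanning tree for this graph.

Prim, starting at B.
Step 1: cheapest edge leaving the tree is B-E (2); add E.
Step 2: cheapest edge leaving the tree is E-H (1); add H.
Step 3: cheapest edge leaving the tree is B-C (3); add C.
Step 4: cheapest edge leaving the tree is A-C (2); add A.
Step 5: cheapest edge leaving the tree is A-F (2); add F.
Step 6: cheapest edge leaving the tree is G-H (5); add G.
Step 7: cheapest edge leaving the tree is A-D (14); add D.
MST edges: B-E, E-H, B-C, A-C, A-F, G-H, A-D; total weight 2+1+3+2+2+5+14 = 29.

29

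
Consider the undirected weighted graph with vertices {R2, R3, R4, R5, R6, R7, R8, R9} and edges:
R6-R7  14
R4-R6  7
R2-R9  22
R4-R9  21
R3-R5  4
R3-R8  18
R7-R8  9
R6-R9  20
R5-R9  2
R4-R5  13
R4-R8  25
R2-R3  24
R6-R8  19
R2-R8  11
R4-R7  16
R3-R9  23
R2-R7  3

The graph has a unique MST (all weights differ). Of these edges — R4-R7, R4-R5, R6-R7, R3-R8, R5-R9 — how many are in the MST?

3

Kruskal: consider edges lightest-first.
R5-R9 (2): add — endpoints in different components.
R2-R7 (3): add — endpoints in different components.
R3-R5 (4): add — endpoints in different components.
R4-R6 (7): add — endpoints in different components.
R7-R8 (9): add — endpoints in different components.
R2-R8 (11): skip — R2 and R8 already connected.
R4-R5 (13): add — endpoints in different components.
R6-R7 (14): add — endpoints in different components.
MST edge set: {R5-R9, R2-R7, R3-R5, R4-R6, R7-R8, R4-R5, R6-R7}.
Of the listed edges, {R4-R5, R6-R7, R5-R9} are in the MST → 3.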